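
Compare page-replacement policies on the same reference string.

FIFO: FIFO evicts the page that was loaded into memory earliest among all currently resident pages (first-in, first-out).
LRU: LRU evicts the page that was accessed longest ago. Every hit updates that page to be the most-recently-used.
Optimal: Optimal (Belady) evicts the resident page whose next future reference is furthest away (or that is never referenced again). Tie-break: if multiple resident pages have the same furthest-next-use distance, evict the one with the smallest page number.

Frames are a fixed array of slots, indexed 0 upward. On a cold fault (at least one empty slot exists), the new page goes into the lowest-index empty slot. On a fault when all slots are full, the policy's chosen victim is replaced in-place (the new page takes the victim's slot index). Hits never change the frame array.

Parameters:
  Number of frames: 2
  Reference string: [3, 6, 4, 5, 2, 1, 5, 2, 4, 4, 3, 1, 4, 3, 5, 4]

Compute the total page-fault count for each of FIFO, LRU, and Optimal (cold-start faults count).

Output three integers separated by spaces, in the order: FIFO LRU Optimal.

Answer: 15 15 11

Derivation:
--- FIFO ---
  step 0: ref 3 -> FAULT, frames=[3,-] (faults so far: 1)
  step 1: ref 6 -> FAULT, frames=[3,6] (faults so far: 2)
  step 2: ref 4 -> FAULT, evict 3, frames=[4,6] (faults so far: 3)
  step 3: ref 5 -> FAULT, evict 6, frames=[4,5] (faults so far: 4)
  step 4: ref 2 -> FAULT, evict 4, frames=[2,5] (faults so far: 5)
  step 5: ref 1 -> FAULT, evict 5, frames=[2,1] (faults so far: 6)
  step 6: ref 5 -> FAULT, evict 2, frames=[5,1] (faults so far: 7)
  step 7: ref 2 -> FAULT, evict 1, frames=[5,2] (faults so far: 8)
  step 8: ref 4 -> FAULT, evict 5, frames=[4,2] (faults so far: 9)
  step 9: ref 4 -> HIT, frames=[4,2] (faults so far: 9)
  step 10: ref 3 -> FAULT, evict 2, frames=[4,3] (faults so far: 10)
  step 11: ref 1 -> FAULT, evict 4, frames=[1,3] (faults so far: 11)
  step 12: ref 4 -> FAULT, evict 3, frames=[1,4] (faults so far: 12)
  step 13: ref 3 -> FAULT, evict 1, frames=[3,4] (faults so far: 13)
  step 14: ref 5 -> FAULT, evict 4, frames=[3,5] (faults so far: 14)
  step 15: ref 4 -> FAULT, evict 3, frames=[4,5] (faults so far: 15)
  FIFO total faults: 15
--- LRU ---
  step 0: ref 3 -> FAULT, frames=[3,-] (faults so far: 1)
  step 1: ref 6 -> FAULT, frames=[3,6] (faults so far: 2)
  step 2: ref 4 -> FAULT, evict 3, frames=[4,6] (faults so far: 3)
  step 3: ref 5 -> FAULT, evict 6, frames=[4,5] (faults so far: 4)
  step 4: ref 2 -> FAULT, evict 4, frames=[2,5] (faults so far: 5)
  step 5: ref 1 -> FAULT, evict 5, frames=[2,1] (faults so far: 6)
  step 6: ref 5 -> FAULT, evict 2, frames=[5,1] (faults so far: 7)
  step 7: ref 2 -> FAULT, evict 1, frames=[5,2] (faults so far: 8)
  step 8: ref 4 -> FAULT, evict 5, frames=[4,2] (faults so far: 9)
  step 9: ref 4 -> HIT, frames=[4,2] (faults so far: 9)
  step 10: ref 3 -> FAULT, evict 2, frames=[4,3] (faults so far: 10)
  step 11: ref 1 -> FAULT, evict 4, frames=[1,3] (faults so far: 11)
  step 12: ref 4 -> FAULT, evict 3, frames=[1,4] (faults so far: 12)
  step 13: ref 3 -> FAULT, evict 1, frames=[3,4] (faults so far: 13)
  step 14: ref 5 -> FAULT, evict 4, frames=[3,5] (faults so far: 14)
  step 15: ref 4 -> FAULT, evict 3, frames=[4,5] (faults so far: 15)
  LRU total faults: 15
--- Optimal ---
  step 0: ref 3 -> FAULT, frames=[3,-] (faults so far: 1)
  step 1: ref 6 -> FAULT, frames=[3,6] (faults so far: 2)
  step 2: ref 4 -> FAULT, evict 6, frames=[3,4] (faults so far: 3)
  step 3: ref 5 -> FAULT, evict 3, frames=[5,4] (faults so far: 4)
  step 4: ref 2 -> FAULT, evict 4, frames=[5,2] (faults so far: 5)
  step 5: ref 1 -> FAULT, evict 2, frames=[5,1] (faults so far: 6)
  step 6: ref 5 -> HIT, frames=[5,1] (faults so far: 6)
  step 7: ref 2 -> FAULT, evict 5, frames=[2,1] (faults so far: 7)
  step 8: ref 4 -> FAULT, evict 2, frames=[4,1] (faults so far: 8)
  step 9: ref 4 -> HIT, frames=[4,1] (faults so far: 8)
  step 10: ref 3 -> FAULT, evict 4, frames=[3,1] (faults so far: 9)
  step 11: ref 1 -> HIT, frames=[3,1] (faults so far: 9)
  step 12: ref 4 -> FAULT, evict 1, frames=[3,4] (faults so far: 10)
  step 13: ref 3 -> HIT, frames=[3,4] (faults so far: 10)
  step 14: ref 5 -> FAULT, evict 3, frames=[5,4] (faults so far: 11)
  step 15: ref 4 -> HIT, frames=[5,4] (faults so far: 11)
  Optimal total faults: 11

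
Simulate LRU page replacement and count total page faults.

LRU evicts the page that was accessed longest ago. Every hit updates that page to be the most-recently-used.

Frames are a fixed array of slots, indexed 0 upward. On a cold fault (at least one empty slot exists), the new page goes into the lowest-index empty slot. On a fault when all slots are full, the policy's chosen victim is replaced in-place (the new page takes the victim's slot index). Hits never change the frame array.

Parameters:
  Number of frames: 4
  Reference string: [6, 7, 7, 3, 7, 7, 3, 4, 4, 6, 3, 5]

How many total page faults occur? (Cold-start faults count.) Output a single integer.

Step 0: ref 6 → FAULT, frames=[6,-,-,-]
Step 1: ref 7 → FAULT, frames=[6,7,-,-]
Step 2: ref 7 → HIT, frames=[6,7,-,-]
Step 3: ref 3 → FAULT, frames=[6,7,3,-]
Step 4: ref 7 → HIT, frames=[6,7,3,-]
Step 5: ref 7 → HIT, frames=[6,7,3,-]
Step 6: ref 3 → HIT, frames=[6,7,3,-]
Step 7: ref 4 → FAULT, frames=[6,7,3,4]
Step 8: ref 4 → HIT, frames=[6,7,3,4]
Step 9: ref 6 → HIT, frames=[6,7,3,4]
Step 10: ref 3 → HIT, frames=[6,7,3,4]
Step 11: ref 5 → FAULT (evict 7), frames=[6,5,3,4]
Total faults: 5

Answer: 5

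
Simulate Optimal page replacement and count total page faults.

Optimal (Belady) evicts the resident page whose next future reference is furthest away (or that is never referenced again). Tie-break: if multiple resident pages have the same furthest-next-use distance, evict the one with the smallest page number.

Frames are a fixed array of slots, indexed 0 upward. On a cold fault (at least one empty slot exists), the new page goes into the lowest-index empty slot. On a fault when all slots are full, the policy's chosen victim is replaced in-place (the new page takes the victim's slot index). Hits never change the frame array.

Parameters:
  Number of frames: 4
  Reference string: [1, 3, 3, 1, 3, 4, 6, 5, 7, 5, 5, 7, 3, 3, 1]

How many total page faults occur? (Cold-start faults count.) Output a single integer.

Step 0: ref 1 → FAULT, frames=[1,-,-,-]
Step 1: ref 3 → FAULT, frames=[1,3,-,-]
Step 2: ref 3 → HIT, frames=[1,3,-,-]
Step 3: ref 1 → HIT, frames=[1,3,-,-]
Step 4: ref 3 → HIT, frames=[1,3,-,-]
Step 5: ref 4 → FAULT, frames=[1,3,4,-]
Step 6: ref 6 → FAULT, frames=[1,3,4,6]
Step 7: ref 5 → FAULT (evict 4), frames=[1,3,5,6]
Step 8: ref 7 → FAULT (evict 6), frames=[1,3,5,7]
Step 9: ref 5 → HIT, frames=[1,3,5,7]
Step 10: ref 5 → HIT, frames=[1,3,5,7]
Step 11: ref 7 → HIT, frames=[1,3,5,7]
Step 12: ref 3 → HIT, frames=[1,3,5,7]
Step 13: ref 3 → HIT, frames=[1,3,5,7]
Step 14: ref 1 → HIT, frames=[1,3,5,7]
Total faults: 6

Answer: 6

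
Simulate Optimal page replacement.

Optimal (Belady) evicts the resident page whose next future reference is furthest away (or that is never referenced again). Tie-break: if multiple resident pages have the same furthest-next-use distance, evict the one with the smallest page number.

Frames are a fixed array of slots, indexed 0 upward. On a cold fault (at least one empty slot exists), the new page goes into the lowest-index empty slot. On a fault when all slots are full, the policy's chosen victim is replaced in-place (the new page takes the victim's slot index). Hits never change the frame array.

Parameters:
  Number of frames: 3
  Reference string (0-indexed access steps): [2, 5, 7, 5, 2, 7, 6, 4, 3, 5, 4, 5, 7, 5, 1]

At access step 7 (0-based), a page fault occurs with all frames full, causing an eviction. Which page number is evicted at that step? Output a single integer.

Step 0: ref 2 -> FAULT, frames=[2,-,-]
Step 1: ref 5 -> FAULT, frames=[2,5,-]
Step 2: ref 7 -> FAULT, frames=[2,5,7]
Step 3: ref 5 -> HIT, frames=[2,5,7]
Step 4: ref 2 -> HIT, frames=[2,5,7]
Step 5: ref 7 -> HIT, frames=[2,5,7]
Step 6: ref 6 -> FAULT, evict 2, frames=[6,5,7]
Step 7: ref 4 -> FAULT, evict 6, frames=[4,5,7]
At step 7: evicted page 6

Answer: 6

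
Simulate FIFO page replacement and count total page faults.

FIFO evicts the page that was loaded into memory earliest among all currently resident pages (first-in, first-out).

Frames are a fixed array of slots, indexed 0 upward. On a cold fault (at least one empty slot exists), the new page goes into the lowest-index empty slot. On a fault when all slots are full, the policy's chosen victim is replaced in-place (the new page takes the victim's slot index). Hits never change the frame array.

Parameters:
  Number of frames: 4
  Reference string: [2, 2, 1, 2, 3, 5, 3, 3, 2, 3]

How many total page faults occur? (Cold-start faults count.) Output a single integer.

Step 0: ref 2 → FAULT, frames=[2,-,-,-]
Step 1: ref 2 → HIT, frames=[2,-,-,-]
Step 2: ref 1 → FAULT, frames=[2,1,-,-]
Step 3: ref 2 → HIT, frames=[2,1,-,-]
Step 4: ref 3 → FAULT, frames=[2,1,3,-]
Step 5: ref 5 → FAULT, frames=[2,1,3,5]
Step 6: ref 3 → HIT, frames=[2,1,3,5]
Step 7: ref 3 → HIT, frames=[2,1,3,5]
Step 8: ref 2 → HIT, frames=[2,1,3,5]
Step 9: ref 3 → HIT, frames=[2,1,3,5]
Total faults: 4

Answer: 4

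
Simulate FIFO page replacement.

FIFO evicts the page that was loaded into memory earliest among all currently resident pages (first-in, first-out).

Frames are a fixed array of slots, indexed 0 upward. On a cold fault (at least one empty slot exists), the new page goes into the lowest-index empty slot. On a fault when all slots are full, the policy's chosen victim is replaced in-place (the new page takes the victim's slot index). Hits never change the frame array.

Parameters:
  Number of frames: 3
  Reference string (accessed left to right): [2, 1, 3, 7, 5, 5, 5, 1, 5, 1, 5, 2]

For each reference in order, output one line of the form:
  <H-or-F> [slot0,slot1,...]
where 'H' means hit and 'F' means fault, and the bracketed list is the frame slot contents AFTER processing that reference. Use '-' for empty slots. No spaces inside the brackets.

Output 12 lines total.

F [2,-,-]
F [2,1,-]
F [2,1,3]
F [7,1,3]
F [7,5,3]
H [7,5,3]
H [7,5,3]
F [7,5,1]
H [7,5,1]
H [7,5,1]
H [7,5,1]
F [2,5,1]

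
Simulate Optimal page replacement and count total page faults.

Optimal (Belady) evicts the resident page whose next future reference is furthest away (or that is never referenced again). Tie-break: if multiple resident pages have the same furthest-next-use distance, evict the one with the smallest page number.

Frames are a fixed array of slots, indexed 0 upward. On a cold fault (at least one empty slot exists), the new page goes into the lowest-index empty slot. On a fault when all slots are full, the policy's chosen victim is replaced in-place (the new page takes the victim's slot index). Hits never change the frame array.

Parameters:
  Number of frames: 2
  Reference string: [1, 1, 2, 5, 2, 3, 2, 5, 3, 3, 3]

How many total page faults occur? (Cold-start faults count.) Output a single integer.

Answer: 5

Derivation:
Step 0: ref 1 → FAULT, frames=[1,-]
Step 1: ref 1 → HIT, frames=[1,-]
Step 2: ref 2 → FAULT, frames=[1,2]
Step 3: ref 5 → FAULT (evict 1), frames=[5,2]
Step 4: ref 2 → HIT, frames=[5,2]
Step 5: ref 3 → FAULT (evict 5), frames=[3,2]
Step 6: ref 2 → HIT, frames=[3,2]
Step 7: ref 5 → FAULT (evict 2), frames=[3,5]
Step 8: ref 3 → HIT, frames=[3,5]
Step 9: ref 3 → HIT, frames=[3,5]
Step 10: ref 3 → HIT, frames=[3,5]
Total faults: 5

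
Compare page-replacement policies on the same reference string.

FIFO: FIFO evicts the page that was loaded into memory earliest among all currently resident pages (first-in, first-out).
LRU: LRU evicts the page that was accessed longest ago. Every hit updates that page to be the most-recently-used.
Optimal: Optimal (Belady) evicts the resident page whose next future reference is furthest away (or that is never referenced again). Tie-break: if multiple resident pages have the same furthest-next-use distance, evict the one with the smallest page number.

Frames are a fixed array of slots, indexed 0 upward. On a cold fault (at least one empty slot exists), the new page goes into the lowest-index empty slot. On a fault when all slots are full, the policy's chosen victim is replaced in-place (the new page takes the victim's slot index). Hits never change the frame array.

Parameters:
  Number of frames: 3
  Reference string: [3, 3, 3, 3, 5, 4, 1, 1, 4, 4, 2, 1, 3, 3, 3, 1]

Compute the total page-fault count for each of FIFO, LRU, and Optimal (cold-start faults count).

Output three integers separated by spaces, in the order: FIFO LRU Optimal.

--- FIFO ---
  step 0: ref 3 -> FAULT, frames=[3,-,-] (faults so far: 1)
  step 1: ref 3 -> HIT, frames=[3,-,-] (faults so far: 1)
  step 2: ref 3 -> HIT, frames=[3,-,-] (faults so far: 1)
  step 3: ref 3 -> HIT, frames=[3,-,-] (faults so far: 1)
  step 4: ref 5 -> FAULT, frames=[3,5,-] (faults so far: 2)
  step 5: ref 4 -> FAULT, frames=[3,5,4] (faults so far: 3)
  step 6: ref 1 -> FAULT, evict 3, frames=[1,5,4] (faults so far: 4)
  step 7: ref 1 -> HIT, frames=[1,5,4] (faults so far: 4)
  step 8: ref 4 -> HIT, frames=[1,5,4] (faults so far: 4)
  step 9: ref 4 -> HIT, frames=[1,5,4] (faults so far: 4)
  step 10: ref 2 -> FAULT, evict 5, frames=[1,2,4] (faults so far: 5)
  step 11: ref 1 -> HIT, frames=[1,2,4] (faults so far: 5)
  step 12: ref 3 -> FAULT, evict 4, frames=[1,2,3] (faults so far: 6)
  step 13: ref 3 -> HIT, frames=[1,2,3] (faults so far: 6)
  step 14: ref 3 -> HIT, frames=[1,2,3] (faults so far: 6)
  step 15: ref 1 -> HIT, frames=[1,2,3] (faults so far: 6)
  FIFO total faults: 6
--- LRU ---
  step 0: ref 3 -> FAULT, frames=[3,-,-] (faults so far: 1)
  step 1: ref 3 -> HIT, frames=[3,-,-] (faults so far: 1)
  step 2: ref 3 -> HIT, frames=[3,-,-] (faults so far: 1)
  step 3: ref 3 -> HIT, frames=[3,-,-] (faults so far: 1)
  step 4: ref 5 -> FAULT, frames=[3,5,-] (faults so far: 2)
  step 5: ref 4 -> FAULT, frames=[3,5,4] (faults so far: 3)
  step 6: ref 1 -> FAULT, evict 3, frames=[1,5,4] (faults so far: 4)
  step 7: ref 1 -> HIT, frames=[1,5,4] (faults so far: 4)
  step 8: ref 4 -> HIT, frames=[1,5,4] (faults so far: 4)
  step 9: ref 4 -> HIT, frames=[1,5,4] (faults so far: 4)
  step 10: ref 2 -> FAULT, evict 5, frames=[1,2,4] (faults so far: 5)
  step 11: ref 1 -> HIT, frames=[1,2,4] (faults so far: 5)
  step 12: ref 3 -> FAULT, evict 4, frames=[1,2,3] (faults so far: 6)
  step 13: ref 3 -> HIT, frames=[1,2,3] (faults so far: 6)
  step 14: ref 3 -> HIT, frames=[1,2,3] (faults so far: 6)
  step 15: ref 1 -> HIT, frames=[1,2,3] (faults so far: 6)
  LRU total faults: 6
--- Optimal ---
  step 0: ref 3 -> FAULT, frames=[3,-,-] (faults so far: 1)
  step 1: ref 3 -> HIT, frames=[3,-,-] (faults so far: 1)
  step 2: ref 3 -> HIT, frames=[3,-,-] (faults so far: 1)
  step 3: ref 3 -> HIT, frames=[3,-,-] (faults so far: 1)
  step 4: ref 5 -> FAULT, frames=[3,5,-] (faults so far: 2)
  step 5: ref 4 -> FAULT, frames=[3,5,4] (faults so far: 3)
  step 6: ref 1 -> FAULT, evict 5, frames=[3,1,4] (faults so far: 4)
  step 7: ref 1 -> HIT, frames=[3,1,4] (faults so far: 4)
  step 8: ref 4 -> HIT, frames=[3,1,4] (faults so far: 4)
  step 9: ref 4 -> HIT, frames=[3,1,4] (faults so far: 4)
  step 10: ref 2 -> FAULT, evict 4, frames=[3,1,2] (faults so far: 5)
  step 11: ref 1 -> HIT, frames=[3,1,2] (faults so far: 5)
  step 12: ref 3 -> HIT, frames=[3,1,2] (faults so far: 5)
  step 13: ref 3 -> HIT, frames=[3,1,2] (faults so far: 5)
  step 14: ref 3 -> HIT, frames=[3,1,2] (faults so far: 5)
  step 15: ref 1 -> HIT, frames=[3,1,2] (faults so far: 5)
  Optimal total faults: 5

Answer: 6 6 5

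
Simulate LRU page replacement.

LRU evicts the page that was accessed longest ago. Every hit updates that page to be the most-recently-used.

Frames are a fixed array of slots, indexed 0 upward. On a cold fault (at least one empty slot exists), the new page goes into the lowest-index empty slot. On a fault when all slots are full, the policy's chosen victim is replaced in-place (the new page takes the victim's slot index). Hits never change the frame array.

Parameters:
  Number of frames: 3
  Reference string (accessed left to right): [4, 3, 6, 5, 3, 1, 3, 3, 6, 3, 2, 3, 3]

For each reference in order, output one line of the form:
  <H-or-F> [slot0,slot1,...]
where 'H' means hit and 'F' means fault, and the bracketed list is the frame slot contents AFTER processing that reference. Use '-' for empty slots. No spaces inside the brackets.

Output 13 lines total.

F [4,-,-]
F [4,3,-]
F [4,3,6]
F [5,3,6]
H [5,3,6]
F [5,3,1]
H [5,3,1]
H [5,3,1]
F [6,3,1]
H [6,3,1]
F [6,3,2]
H [6,3,2]
H [6,3,2]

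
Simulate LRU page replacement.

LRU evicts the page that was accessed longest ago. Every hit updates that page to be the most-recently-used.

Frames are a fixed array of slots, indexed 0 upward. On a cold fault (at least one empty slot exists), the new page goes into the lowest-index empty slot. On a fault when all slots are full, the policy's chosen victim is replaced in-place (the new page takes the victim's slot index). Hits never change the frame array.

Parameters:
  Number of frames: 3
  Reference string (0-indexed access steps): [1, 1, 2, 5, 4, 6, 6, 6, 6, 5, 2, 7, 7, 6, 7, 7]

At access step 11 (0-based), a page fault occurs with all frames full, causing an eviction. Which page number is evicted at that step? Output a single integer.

Step 0: ref 1 -> FAULT, frames=[1,-,-]
Step 1: ref 1 -> HIT, frames=[1,-,-]
Step 2: ref 2 -> FAULT, frames=[1,2,-]
Step 3: ref 5 -> FAULT, frames=[1,2,5]
Step 4: ref 4 -> FAULT, evict 1, frames=[4,2,5]
Step 5: ref 6 -> FAULT, evict 2, frames=[4,6,5]
Step 6: ref 6 -> HIT, frames=[4,6,5]
Step 7: ref 6 -> HIT, frames=[4,6,5]
Step 8: ref 6 -> HIT, frames=[4,6,5]
Step 9: ref 5 -> HIT, frames=[4,6,5]
Step 10: ref 2 -> FAULT, evict 4, frames=[2,6,5]
Step 11: ref 7 -> FAULT, evict 6, frames=[2,7,5]
At step 11: evicted page 6

Answer: 6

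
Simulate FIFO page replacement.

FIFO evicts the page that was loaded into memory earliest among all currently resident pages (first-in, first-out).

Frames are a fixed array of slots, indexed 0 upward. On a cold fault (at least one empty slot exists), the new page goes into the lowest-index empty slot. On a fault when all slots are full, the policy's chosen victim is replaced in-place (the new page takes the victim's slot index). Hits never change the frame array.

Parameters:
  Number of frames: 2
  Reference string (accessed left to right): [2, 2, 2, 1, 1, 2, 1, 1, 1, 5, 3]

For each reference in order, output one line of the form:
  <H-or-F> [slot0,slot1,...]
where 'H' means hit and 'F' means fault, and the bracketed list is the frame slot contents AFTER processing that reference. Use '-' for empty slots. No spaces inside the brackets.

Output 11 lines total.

F [2,-]
H [2,-]
H [2,-]
F [2,1]
H [2,1]
H [2,1]
H [2,1]
H [2,1]
H [2,1]
F [5,1]
F [5,3]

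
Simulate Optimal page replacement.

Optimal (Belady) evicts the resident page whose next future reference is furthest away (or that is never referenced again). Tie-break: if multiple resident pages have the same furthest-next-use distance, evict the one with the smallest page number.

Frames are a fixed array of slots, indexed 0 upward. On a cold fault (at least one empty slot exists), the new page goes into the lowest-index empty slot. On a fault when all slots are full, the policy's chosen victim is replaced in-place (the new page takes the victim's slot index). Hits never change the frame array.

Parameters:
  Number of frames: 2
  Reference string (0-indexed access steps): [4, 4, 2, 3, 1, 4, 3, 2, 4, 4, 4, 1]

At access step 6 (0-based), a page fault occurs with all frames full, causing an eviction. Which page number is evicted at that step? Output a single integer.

Step 0: ref 4 -> FAULT, frames=[4,-]
Step 1: ref 4 -> HIT, frames=[4,-]
Step 2: ref 2 -> FAULT, frames=[4,2]
Step 3: ref 3 -> FAULT, evict 2, frames=[4,3]
Step 4: ref 1 -> FAULT, evict 3, frames=[4,1]
Step 5: ref 4 -> HIT, frames=[4,1]
Step 6: ref 3 -> FAULT, evict 1, frames=[4,3]
At step 6: evicted page 1

Answer: 1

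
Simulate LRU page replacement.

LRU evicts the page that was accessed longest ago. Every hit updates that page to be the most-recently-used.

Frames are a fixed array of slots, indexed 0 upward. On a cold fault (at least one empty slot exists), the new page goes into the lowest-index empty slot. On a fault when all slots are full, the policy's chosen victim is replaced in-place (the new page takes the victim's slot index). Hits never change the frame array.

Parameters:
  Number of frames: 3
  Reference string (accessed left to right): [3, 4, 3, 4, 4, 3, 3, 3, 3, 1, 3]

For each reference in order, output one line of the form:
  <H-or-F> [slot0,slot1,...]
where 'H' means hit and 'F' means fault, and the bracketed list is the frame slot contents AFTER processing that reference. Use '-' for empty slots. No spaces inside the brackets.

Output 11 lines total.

F [3,-,-]
F [3,4,-]
H [3,4,-]
H [3,4,-]
H [3,4,-]
H [3,4,-]
H [3,4,-]
H [3,4,-]
H [3,4,-]
F [3,4,1]
H [3,4,1]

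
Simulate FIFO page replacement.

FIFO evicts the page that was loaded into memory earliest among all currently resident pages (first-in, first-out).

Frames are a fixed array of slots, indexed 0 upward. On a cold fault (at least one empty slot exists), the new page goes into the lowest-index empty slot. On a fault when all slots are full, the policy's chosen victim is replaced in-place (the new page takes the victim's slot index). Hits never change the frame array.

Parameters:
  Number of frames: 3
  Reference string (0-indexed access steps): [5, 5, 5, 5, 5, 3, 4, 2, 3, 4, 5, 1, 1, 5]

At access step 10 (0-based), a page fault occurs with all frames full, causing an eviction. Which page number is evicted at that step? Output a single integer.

Answer: 3

Derivation:
Step 0: ref 5 -> FAULT, frames=[5,-,-]
Step 1: ref 5 -> HIT, frames=[5,-,-]
Step 2: ref 5 -> HIT, frames=[5,-,-]
Step 3: ref 5 -> HIT, frames=[5,-,-]
Step 4: ref 5 -> HIT, frames=[5,-,-]
Step 5: ref 3 -> FAULT, frames=[5,3,-]
Step 6: ref 4 -> FAULT, frames=[5,3,4]
Step 7: ref 2 -> FAULT, evict 5, frames=[2,3,4]
Step 8: ref 3 -> HIT, frames=[2,3,4]
Step 9: ref 4 -> HIT, frames=[2,3,4]
Step 10: ref 5 -> FAULT, evict 3, frames=[2,5,4]
At step 10: evicted page 3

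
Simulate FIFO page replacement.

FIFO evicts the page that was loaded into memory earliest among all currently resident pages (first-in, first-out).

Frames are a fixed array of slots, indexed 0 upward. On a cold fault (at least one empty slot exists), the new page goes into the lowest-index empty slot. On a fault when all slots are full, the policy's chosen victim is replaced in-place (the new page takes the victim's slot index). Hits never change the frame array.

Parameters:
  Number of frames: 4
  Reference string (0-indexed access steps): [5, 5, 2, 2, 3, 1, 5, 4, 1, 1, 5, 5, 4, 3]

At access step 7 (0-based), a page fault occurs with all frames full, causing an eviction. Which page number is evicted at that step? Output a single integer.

Answer: 5

Derivation:
Step 0: ref 5 -> FAULT, frames=[5,-,-,-]
Step 1: ref 5 -> HIT, frames=[5,-,-,-]
Step 2: ref 2 -> FAULT, frames=[5,2,-,-]
Step 3: ref 2 -> HIT, frames=[5,2,-,-]
Step 4: ref 3 -> FAULT, frames=[5,2,3,-]
Step 5: ref 1 -> FAULT, frames=[5,2,3,1]
Step 6: ref 5 -> HIT, frames=[5,2,3,1]
Step 7: ref 4 -> FAULT, evict 5, frames=[4,2,3,1]
At step 7: evicted page 5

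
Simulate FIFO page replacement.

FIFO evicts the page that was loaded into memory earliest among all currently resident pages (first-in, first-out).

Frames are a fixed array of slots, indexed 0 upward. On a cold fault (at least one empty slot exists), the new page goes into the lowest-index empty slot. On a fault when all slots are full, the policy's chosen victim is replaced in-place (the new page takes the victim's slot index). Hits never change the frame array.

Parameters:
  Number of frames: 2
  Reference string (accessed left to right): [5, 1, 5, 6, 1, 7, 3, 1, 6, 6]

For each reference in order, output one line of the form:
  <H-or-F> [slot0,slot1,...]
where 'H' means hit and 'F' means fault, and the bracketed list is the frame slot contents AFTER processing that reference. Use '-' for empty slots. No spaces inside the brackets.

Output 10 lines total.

F [5,-]
F [5,1]
H [5,1]
F [6,1]
H [6,1]
F [6,7]
F [3,7]
F [3,1]
F [6,1]
H [6,1]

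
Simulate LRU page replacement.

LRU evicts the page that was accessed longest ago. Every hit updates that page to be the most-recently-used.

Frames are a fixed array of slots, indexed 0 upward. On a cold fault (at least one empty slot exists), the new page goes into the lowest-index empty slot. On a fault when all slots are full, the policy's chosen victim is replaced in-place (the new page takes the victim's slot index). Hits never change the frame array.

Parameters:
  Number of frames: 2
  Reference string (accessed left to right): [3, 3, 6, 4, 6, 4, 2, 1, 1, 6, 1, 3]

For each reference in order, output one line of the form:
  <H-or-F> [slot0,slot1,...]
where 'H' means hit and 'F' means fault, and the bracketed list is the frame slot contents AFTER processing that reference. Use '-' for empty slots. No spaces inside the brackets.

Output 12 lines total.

F [3,-]
H [3,-]
F [3,6]
F [4,6]
H [4,6]
H [4,6]
F [4,2]
F [1,2]
H [1,2]
F [1,6]
H [1,6]
F [1,3]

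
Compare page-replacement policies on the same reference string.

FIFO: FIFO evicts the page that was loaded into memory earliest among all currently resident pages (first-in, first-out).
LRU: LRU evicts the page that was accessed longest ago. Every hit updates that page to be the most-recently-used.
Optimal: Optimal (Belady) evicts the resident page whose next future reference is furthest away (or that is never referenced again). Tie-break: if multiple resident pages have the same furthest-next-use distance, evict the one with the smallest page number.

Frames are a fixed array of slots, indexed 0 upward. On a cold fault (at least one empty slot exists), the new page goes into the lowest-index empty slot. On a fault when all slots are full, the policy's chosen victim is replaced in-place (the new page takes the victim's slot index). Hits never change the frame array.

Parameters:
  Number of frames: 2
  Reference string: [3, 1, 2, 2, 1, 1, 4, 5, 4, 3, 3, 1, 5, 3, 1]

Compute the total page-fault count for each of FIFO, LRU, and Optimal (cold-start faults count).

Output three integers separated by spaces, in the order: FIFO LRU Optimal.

--- FIFO ---
  step 0: ref 3 -> FAULT, frames=[3,-] (faults so far: 1)
  step 1: ref 1 -> FAULT, frames=[3,1] (faults so far: 2)
  step 2: ref 2 -> FAULT, evict 3, frames=[2,1] (faults so far: 3)
  step 3: ref 2 -> HIT, frames=[2,1] (faults so far: 3)
  step 4: ref 1 -> HIT, frames=[2,1] (faults so far: 3)
  step 5: ref 1 -> HIT, frames=[2,1] (faults so far: 3)
  step 6: ref 4 -> FAULT, evict 1, frames=[2,4] (faults so far: 4)
  step 7: ref 5 -> FAULT, evict 2, frames=[5,4] (faults so far: 5)
  step 8: ref 4 -> HIT, frames=[5,4] (faults so far: 5)
  step 9: ref 3 -> FAULT, evict 4, frames=[5,3] (faults so far: 6)
  step 10: ref 3 -> HIT, frames=[5,3] (faults so far: 6)
  step 11: ref 1 -> FAULT, evict 5, frames=[1,3] (faults so far: 7)
  step 12: ref 5 -> FAULT, evict 3, frames=[1,5] (faults so far: 8)
  step 13: ref 3 -> FAULT, evict 1, frames=[3,5] (faults so far: 9)
  step 14: ref 1 -> FAULT, evict 5, frames=[3,1] (faults so far: 10)
  FIFO total faults: 10
--- LRU ---
  step 0: ref 3 -> FAULT, frames=[3,-] (faults so far: 1)
  step 1: ref 1 -> FAULT, frames=[3,1] (faults so far: 2)
  step 2: ref 2 -> FAULT, evict 3, frames=[2,1] (faults so far: 3)
  step 3: ref 2 -> HIT, frames=[2,1] (faults so far: 3)
  step 4: ref 1 -> HIT, frames=[2,1] (faults so far: 3)
  step 5: ref 1 -> HIT, frames=[2,1] (faults so far: 3)
  step 6: ref 4 -> FAULT, evict 2, frames=[4,1] (faults so far: 4)
  step 7: ref 5 -> FAULT, evict 1, frames=[4,5] (faults so far: 5)
  step 8: ref 4 -> HIT, frames=[4,5] (faults so far: 5)
  step 9: ref 3 -> FAULT, evict 5, frames=[4,3] (faults so far: 6)
  step 10: ref 3 -> HIT, frames=[4,3] (faults so far: 6)
  step 11: ref 1 -> FAULT, evict 4, frames=[1,3] (faults so far: 7)
  step 12: ref 5 -> FAULT, evict 3, frames=[1,5] (faults so far: 8)
  step 13: ref 3 -> FAULT, evict 1, frames=[3,5] (faults so far: 9)
  step 14: ref 1 -> FAULT, evict 5, frames=[3,1] (faults so far: 10)
  LRU total faults: 10
--- Optimal ---
  step 0: ref 3 -> FAULT, frames=[3,-] (faults so far: 1)
  step 1: ref 1 -> FAULT, frames=[3,1] (faults so far: 2)
  step 2: ref 2 -> FAULT, evict 3, frames=[2,1] (faults so far: 3)
  step 3: ref 2 -> HIT, frames=[2,1] (faults so far: 3)
  step 4: ref 1 -> HIT, frames=[2,1] (faults so far: 3)
  step 5: ref 1 -> HIT, frames=[2,1] (faults so far: 3)
  step 6: ref 4 -> FAULT, evict 2, frames=[4,1] (faults so far: 4)
  step 7: ref 5 -> FAULT, evict 1, frames=[4,5] (faults so far: 5)
  step 8: ref 4 -> HIT, frames=[4,5] (faults so far: 5)
  step 9: ref 3 -> FAULT, evict 4, frames=[3,5] (faults so far: 6)
  step 10: ref 3 -> HIT, frames=[3,5] (faults so far: 6)
  step 11: ref 1 -> FAULT, evict 3, frames=[1,5] (faults so far: 7)
  step 12: ref 5 -> HIT, frames=[1,5] (faults so far: 7)
  step 13: ref 3 -> FAULT, evict 5, frames=[1,3] (faults so far: 8)
  step 14: ref 1 -> HIT, frames=[1,3] (faults so far: 8)
  Optimal total faults: 8

Answer: 10 10 8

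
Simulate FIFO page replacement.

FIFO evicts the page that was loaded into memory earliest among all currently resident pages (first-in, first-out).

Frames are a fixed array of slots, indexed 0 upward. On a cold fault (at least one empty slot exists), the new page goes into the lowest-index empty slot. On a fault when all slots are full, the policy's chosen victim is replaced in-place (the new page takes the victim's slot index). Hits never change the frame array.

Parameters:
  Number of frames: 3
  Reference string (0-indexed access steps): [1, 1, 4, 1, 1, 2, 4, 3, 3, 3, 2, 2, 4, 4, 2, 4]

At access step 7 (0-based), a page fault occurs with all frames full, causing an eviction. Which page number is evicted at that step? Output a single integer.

Step 0: ref 1 -> FAULT, frames=[1,-,-]
Step 1: ref 1 -> HIT, frames=[1,-,-]
Step 2: ref 4 -> FAULT, frames=[1,4,-]
Step 3: ref 1 -> HIT, frames=[1,4,-]
Step 4: ref 1 -> HIT, frames=[1,4,-]
Step 5: ref 2 -> FAULT, frames=[1,4,2]
Step 6: ref 4 -> HIT, frames=[1,4,2]
Step 7: ref 3 -> FAULT, evict 1, frames=[3,4,2]
At step 7: evicted page 1

Answer: 1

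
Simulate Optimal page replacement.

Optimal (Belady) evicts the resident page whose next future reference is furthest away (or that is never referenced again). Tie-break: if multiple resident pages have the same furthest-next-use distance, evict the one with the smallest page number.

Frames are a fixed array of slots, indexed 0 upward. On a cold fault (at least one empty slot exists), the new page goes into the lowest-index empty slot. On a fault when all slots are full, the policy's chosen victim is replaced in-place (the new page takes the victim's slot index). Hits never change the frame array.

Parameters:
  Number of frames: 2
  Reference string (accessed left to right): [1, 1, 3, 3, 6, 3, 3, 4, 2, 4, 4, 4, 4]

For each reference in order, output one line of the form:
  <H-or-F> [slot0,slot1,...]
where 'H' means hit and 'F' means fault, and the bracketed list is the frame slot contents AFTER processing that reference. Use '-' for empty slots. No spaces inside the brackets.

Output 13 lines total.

F [1,-]
H [1,-]
F [1,3]
H [1,3]
F [6,3]
H [6,3]
H [6,3]
F [6,4]
F [2,4]
H [2,4]
H [2,4]
H [2,4]
H [2,4]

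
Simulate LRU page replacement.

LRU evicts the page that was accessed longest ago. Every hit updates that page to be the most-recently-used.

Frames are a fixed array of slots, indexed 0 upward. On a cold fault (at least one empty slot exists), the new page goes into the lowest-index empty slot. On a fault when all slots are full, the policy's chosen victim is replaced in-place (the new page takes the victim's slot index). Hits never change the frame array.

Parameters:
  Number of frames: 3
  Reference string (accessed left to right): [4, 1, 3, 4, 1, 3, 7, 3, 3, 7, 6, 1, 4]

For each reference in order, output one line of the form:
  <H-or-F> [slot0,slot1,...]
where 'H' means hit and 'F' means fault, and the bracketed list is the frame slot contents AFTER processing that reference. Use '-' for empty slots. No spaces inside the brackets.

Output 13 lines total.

F [4,-,-]
F [4,1,-]
F [4,1,3]
H [4,1,3]
H [4,1,3]
H [4,1,3]
F [7,1,3]
H [7,1,3]
H [7,1,3]
H [7,1,3]
F [7,6,3]
F [7,6,1]
F [4,6,1]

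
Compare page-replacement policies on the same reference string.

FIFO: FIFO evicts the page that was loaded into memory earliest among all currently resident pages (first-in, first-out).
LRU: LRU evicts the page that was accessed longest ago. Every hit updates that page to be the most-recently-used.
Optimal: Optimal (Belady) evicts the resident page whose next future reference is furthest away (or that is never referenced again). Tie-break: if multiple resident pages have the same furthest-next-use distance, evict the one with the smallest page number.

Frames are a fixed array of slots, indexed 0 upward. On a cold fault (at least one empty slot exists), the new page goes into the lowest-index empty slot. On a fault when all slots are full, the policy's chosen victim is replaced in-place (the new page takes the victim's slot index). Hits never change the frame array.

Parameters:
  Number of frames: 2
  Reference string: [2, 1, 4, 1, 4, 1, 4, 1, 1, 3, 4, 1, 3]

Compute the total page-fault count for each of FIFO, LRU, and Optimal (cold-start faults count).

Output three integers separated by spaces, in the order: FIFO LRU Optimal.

--- FIFO ---
  step 0: ref 2 -> FAULT, frames=[2,-] (faults so far: 1)
  step 1: ref 1 -> FAULT, frames=[2,1] (faults so far: 2)
  step 2: ref 4 -> FAULT, evict 2, frames=[4,1] (faults so far: 3)
  step 3: ref 1 -> HIT, frames=[4,1] (faults so far: 3)
  step 4: ref 4 -> HIT, frames=[4,1] (faults so far: 3)
  step 5: ref 1 -> HIT, frames=[4,1] (faults so far: 3)
  step 6: ref 4 -> HIT, frames=[4,1] (faults so far: 3)
  step 7: ref 1 -> HIT, frames=[4,1] (faults so far: 3)
  step 8: ref 1 -> HIT, frames=[4,1] (faults so far: 3)
  step 9: ref 3 -> FAULT, evict 1, frames=[4,3] (faults so far: 4)
  step 10: ref 4 -> HIT, frames=[4,3] (faults so far: 4)
  step 11: ref 1 -> FAULT, evict 4, frames=[1,3] (faults so far: 5)
  step 12: ref 3 -> HIT, frames=[1,3] (faults so far: 5)
  FIFO total faults: 5
--- LRU ---
  step 0: ref 2 -> FAULT, frames=[2,-] (faults so far: 1)
  step 1: ref 1 -> FAULT, frames=[2,1] (faults so far: 2)
  step 2: ref 4 -> FAULT, evict 2, frames=[4,1] (faults so far: 3)
  step 3: ref 1 -> HIT, frames=[4,1] (faults so far: 3)
  step 4: ref 4 -> HIT, frames=[4,1] (faults so far: 3)
  step 5: ref 1 -> HIT, frames=[4,1] (faults so far: 3)
  step 6: ref 4 -> HIT, frames=[4,1] (faults so far: 3)
  step 7: ref 1 -> HIT, frames=[4,1] (faults so far: 3)
  step 8: ref 1 -> HIT, frames=[4,1] (faults so far: 3)
  step 9: ref 3 -> FAULT, evict 4, frames=[3,1] (faults so far: 4)
  step 10: ref 4 -> FAULT, evict 1, frames=[3,4] (faults so far: 5)
  step 11: ref 1 -> FAULT, evict 3, frames=[1,4] (faults so far: 6)
  step 12: ref 3 -> FAULT, evict 4, frames=[1,3] (faults so far: 7)
  LRU total faults: 7
--- Optimal ---
  step 0: ref 2 -> FAULT, frames=[2,-] (faults so far: 1)
  step 1: ref 1 -> FAULT, frames=[2,1] (faults so far: 2)
  step 2: ref 4 -> FAULT, evict 2, frames=[4,1] (faults so far: 3)
  step 3: ref 1 -> HIT, frames=[4,1] (faults so far: 3)
  step 4: ref 4 -> HIT, frames=[4,1] (faults so far: 3)
  step 5: ref 1 -> HIT, frames=[4,1] (faults so far: 3)
  step 6: ref 4 -> HIT, frames=[4,1] (faults so far: 3)
  step 7: ref 1 -> HIT, frames=[4,1] (faults so far: 3)
  step 8: ref 1 -> HIT, frames=[4,1] (faults so far: 3)
  step 9: ref 3 -> FAULT, evict 1, frames=[4,3] (faults so far: 4)
  step 10: ref 4 -> HIT, frames=[4,3] (faults so far: 4)
  step 11: ref 1 -> FAULT, evict 4, frames=[1,3] (faults so far: 5)
  step 12: ref 3 -> HIT, frames=[1,3] (faults so far: 5)
  Optimal total faults: 5

Answer: 5 7 5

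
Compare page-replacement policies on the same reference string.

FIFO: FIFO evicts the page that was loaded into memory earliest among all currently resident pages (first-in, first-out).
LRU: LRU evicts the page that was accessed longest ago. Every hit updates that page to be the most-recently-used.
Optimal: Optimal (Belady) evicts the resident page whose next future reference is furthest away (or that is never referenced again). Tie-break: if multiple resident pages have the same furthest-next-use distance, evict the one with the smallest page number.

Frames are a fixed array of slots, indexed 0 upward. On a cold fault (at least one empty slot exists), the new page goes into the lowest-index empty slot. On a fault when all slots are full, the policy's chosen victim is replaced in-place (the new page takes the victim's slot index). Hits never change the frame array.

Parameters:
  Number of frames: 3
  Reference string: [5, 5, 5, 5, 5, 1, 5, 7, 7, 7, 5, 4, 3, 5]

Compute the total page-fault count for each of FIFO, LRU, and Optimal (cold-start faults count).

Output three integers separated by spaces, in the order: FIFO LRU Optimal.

--- FIFO ---
  step 0: ref 5 -> FAULT, frames=[5,-,-] (faults so far: 1)
  step 1: ref 5 -> HIT, frames=[5,-,-] (faults so far: 1)
  step 2: ref 5 -> HIT, frames=[5,-,-] (faults so far: 1)
  step 3: ref 5 -> HIT, frames=[5,-,-] (faults so far: 1)
  step 4: ref 5 -> HIT, frames=[5,-,-] (faults so far: 1)
  step 5: ref 1 -> FAULT, frames=[5,1,-] (faults so far: 2)
  step 6: ref 5 -> HIT, frames=[5,1,-] (faults so far: 2)
  step 7: ref 7 -> FAULT, frames=[5,1,7] (faults so far: 3)
  step 8: ref 7 -> HIT, frames=[5,1,7] (faults so far: 3)
  step 9: ref 7 -> HIT, frames=[5,1,7] (faults so far: 3)
  step 10: ref 5 -> HIT, frames=[5,1,7] (faults so far: 3)
  step 11: ref 4 -> FAULT, evict 5, frames=[4,1,7] (faults so far: 4)
  step 12: ref 3 -> FAULT, evict 1, frames=[4,3,7] (faults so far: 5)
  step 13: ref 5 -> FAULT, evict 7, frames=[4,3,5] (faults so far: 6)
  FIFO total faults: 6
--- LRU ---
  step 0: ref 5 -> FAULT, frames=[5,-,-] (faults so far: 1)
  step 1: ref 5 -> HIT, frames=[5,-,-] (faults so far: 1)
  step 2: ref 5 -> HIT, frames=[5,-,-] (faults so far: 1)
  step 3: ref 5 -> HIT, frames=[5,-,-] (faults so far: 1)
  step 4: ref 5 -> HIT, frames=[5,-,-] (faults so far: 1)
  step 5: ref 1 -> FAULT, frames=[5,1,-] (faults so far: 2)
  step 6: ref 5 -> HIT, frames=[5,1,-] (faults so far: 2)
  step 7: ref 7 -> FAULT, frames=[5,1,7] (faults so far: 3)
  step 8: ref 7 -> HIT, frames=[5,1,7] (faults so far: 3)
  step 9: ref 7 -> HIT, frames=[5,1,7] (faults so far: 3)
  step 10: ref 5 -> HIT, frames=[5,1,7] (faults so far: 3)
  step 11: ref 4 -> FAULT, evict 1, frames=[5,4,7] (faults so far: 4)
  step 12: ref 3 -> FAULT, evict 7, frames=[5,4,3] (faults so far: 5)
  step 13: ref 5 -> HIT, frames=[5,4,3] (faults so far: 5)
  LRU total faults: 5
--- Optimal ---
  step 0: ref 5 -> FAULT, frames=[5,-,-] (faults so far: 1)
  step 1: ref 5 -> HIT, frames=[5,-,-] (faults so far: 1)
  step 2: ref 5 -> HIT, frames=[5,-,-] (faults so far: 1)
  step 3: ref 5 -> HIT, frames=[5,-,-] (faults so far: 1)
  step 4: ref 5 -> HIT, frames=[5,-,-] (faults so far: 1)
  step 5: ref 1 -> FAULT, frames=[5,1,-] (faults so far: 2)
  step 6: ref 5 -> HIT, frames=[5,1,-] (faults so far: 2)
  step 7: ref 7 -> FAULT, frames=[5,1,7] (faults so far: 3)
  step 8: ref 7 -> HIT, frames=[5,1,7] (faults so far: 3)
  step 9: ref 7 -> HIT, frames=[5,1,7] (faults so far: 3)
  step 10: ref 5 -> HIT, frames=[5,1,7] (faults so far: 3)
  step 11: ref 4 -> FAULT, evict 1, frames=[5,4,7] (faults so far: 4)
  step 12: ref 3 -> FAULT, evict 4, frames=[5,3,7] (faults so far: 5)
  step 13: ref 5 -> HIT, frames=[5,3,7] (faults so far: 5)
  Optimal total faults: 5

Answer: 6 5 5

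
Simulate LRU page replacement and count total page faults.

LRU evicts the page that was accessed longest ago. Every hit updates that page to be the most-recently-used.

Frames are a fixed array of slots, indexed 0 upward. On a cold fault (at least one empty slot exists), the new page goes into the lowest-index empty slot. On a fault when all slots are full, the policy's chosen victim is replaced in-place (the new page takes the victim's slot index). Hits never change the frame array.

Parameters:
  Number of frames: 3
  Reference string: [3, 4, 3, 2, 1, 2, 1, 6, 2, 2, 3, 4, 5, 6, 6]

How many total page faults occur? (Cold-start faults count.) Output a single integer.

Step 0: ref 3 → FAULT, frames=[3,-,-]
Step 1: ref 4 → FAULT, frames=[3,4,-]
Step 2: ref 3 → HIT, frames=[3,4,-]
Step 3: ref 2 → FAULT, frames=[3,4,2]
Step 4: ref 1 → FAULT (evict 4), frames=[3,1,2]
Step 5: ref 2 → HIT, frames=[3,1,2]
Step 6: ref 1 → HIT, frames=[3,1,2]
Step 7: ref 6 → FAULT (evict 3), frames=[6,1,2]
Step 8: ref 2 → HIT, frames=[6,1,2]
Step 9: ref 2 → HIT, frames=[6,1,2]
Step 10: ref 3 → FAULT (evict 1), frames=[6,3,2]
Step 11: ref 4 → FAULT (evict 6), frames=[4,3,2]
Step 12: ref 5 → FAULT (evict 2), frames=[4,3,5]
Step 13: ref 6 → FAULT (evict 3), frames=[4,6,5]
Step 14: ref 6 → HIT, frames=[4,6,5]
Total faults: 9

Answer: 9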